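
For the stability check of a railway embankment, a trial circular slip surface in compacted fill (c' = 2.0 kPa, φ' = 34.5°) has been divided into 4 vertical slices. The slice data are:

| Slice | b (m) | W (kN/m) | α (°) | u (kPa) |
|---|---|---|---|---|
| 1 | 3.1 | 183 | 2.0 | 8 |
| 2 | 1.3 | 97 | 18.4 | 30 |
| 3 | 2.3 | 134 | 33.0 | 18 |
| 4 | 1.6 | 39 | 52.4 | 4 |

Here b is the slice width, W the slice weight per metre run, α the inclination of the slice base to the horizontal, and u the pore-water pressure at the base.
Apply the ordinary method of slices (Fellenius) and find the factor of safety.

FS = 1.53

Ordinary method of slices: FS = Σ[c'·Δl_i + (W_i cosα_i − u_i·Δl_i)·tanφ'] / Σ W_i sinα_i, with Δl_i = b_i / cosα_i.
Slice 1: Δl = 3.1/cos2.0° = 3.102 m; N'_1 = 183·cos2.0° − 8·3.102 = 158.1; c'Δl = 6.20; W sinα = 6.4
Slice 2: Δl = 1.3/cos18.4° = 1.370 m; N'_2 = 97·cos18.4° − 30·1.370 = 50.9; c'Δl = 2.74; W sinα = 30.6
Slice 3: Δl = 2.3/cos33.0° = 2.742 m; N'_3 = 134·cos33.0° − 18·2.742 = 63.0; c'Δl = 5.48; W sinα = 73.0
Slice 4: Δl = 1.6/cos52.4° = 2.622 m; N'_4 = 39·cos52.4° − 4·2.622 = 13.3; c'Δl = 5.24; W sinα = 30.9
Σc'Δl = 19.7 kN/m; ΣN' = 285.3 kN/m; ΣW sinα = 140.9 kN/m
Resisting = 19.7 + 285.3·tan34.5° = 19.7 + 196.1 = 215.8 kN/m
FS = 215.8 / 140.9 = 1.532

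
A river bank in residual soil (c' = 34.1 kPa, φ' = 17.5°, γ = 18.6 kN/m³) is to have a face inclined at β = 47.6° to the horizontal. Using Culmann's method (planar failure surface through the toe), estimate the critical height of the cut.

Culmann's analysis gives the critical failure plane at α_cr = (β + φ')/2 = (47.6 + 17.5)/2 = 32.5°, and the critical height
H_c = (4c'/γ) · sinβ cosφ' / [1 − cos(β − φ')]
    = (4·34.1/18.6) · sin47.6°·cos17.5° / [1 − cos(30.1°)]
    = 7.333 · 0.7385·0.9537 / [1 − 0.8652]
    = 7.333 · 0.7043 / 0.1348
    = 38.30 m

H_c = 38.30 m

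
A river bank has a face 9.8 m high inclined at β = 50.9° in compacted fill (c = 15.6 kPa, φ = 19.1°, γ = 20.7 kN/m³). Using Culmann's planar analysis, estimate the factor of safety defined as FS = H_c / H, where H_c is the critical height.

H_c = (4c/γ) · sinβ cosφ / [1 − cos(β − φ)]
    = (4·15.6/20.7) · sin50.9°·cos19.1° / [1 − cos31.8°]
    = 3.014 · 0.7333 / 0.1501 = 14.73 m
FS = H_c / H = 14.73 / 9.8 = 1.503

FS = 1.50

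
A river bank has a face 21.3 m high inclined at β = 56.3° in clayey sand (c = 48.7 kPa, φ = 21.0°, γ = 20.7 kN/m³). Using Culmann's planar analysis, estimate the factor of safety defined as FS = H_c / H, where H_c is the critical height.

H_c = (4c/γ) · sinβ cosφ / [1 − cos(β − φ)]
    = (4·48.7/20.7) · sin56.3°·cos21.0° / [1 − cos35.3°]
    = 9.411 · 0.7767 / 0.1839 = 39.75 m
FS = H_c / H = 39.75 / 21.3 = 1.866

FS = 1.87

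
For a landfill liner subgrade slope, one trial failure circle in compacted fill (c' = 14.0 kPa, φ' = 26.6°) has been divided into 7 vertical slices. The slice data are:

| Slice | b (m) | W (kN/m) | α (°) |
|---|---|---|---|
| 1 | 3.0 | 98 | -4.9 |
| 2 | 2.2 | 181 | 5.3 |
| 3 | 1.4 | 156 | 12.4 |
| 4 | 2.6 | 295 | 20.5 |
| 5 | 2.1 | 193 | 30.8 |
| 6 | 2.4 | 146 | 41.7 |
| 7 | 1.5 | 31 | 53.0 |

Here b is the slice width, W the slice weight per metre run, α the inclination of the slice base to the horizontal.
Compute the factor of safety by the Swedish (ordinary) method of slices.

FS = 2.04

Ordinary method of slices: FS = Σ[c'·Δl_i + (W_i cosα_i)·tanφ'] / Σ W_i sinα_i, with Δl_i = b_i / cosα_i.
Slice 1: Δl = 3.0/cos(-4.9°) = 3.011 m; N'_1 = 98·cos(-4.9°) = 97.6; c'Δl = 42.15; W sinα = -8.4
Slice 2: Δl = 2.2/cos5.3° = 2.209 m; N'_2 = 181·cos5.3° = 180.2; c'Δl = 30.93; W sinα = 16.7
Slice 3: Δl = 1.4/cos12.4° = 1.433 m; N'_3 = 156·cos12.4° = 152.4; c'Δl = 20.07; W sinα = 33.5
Slice 4: Δl = 2.6/cos20.5° = 2.776 m; N'_4 = 295·cos20.5° = 276.3; c'Δl = 38.86; W sinα = 103.3
Slice 5: Δl = 2.1/cos30.8° = 2.445 m; N'_5 = 193·cos30.8° = 165.8; c'Δl = 34.23; W sinα = 98.8
Slice 6: Δl = 2.4/cos41.7° = 3.214 m; N'_6 = 146·cos41.7° = 109.0; c'Δl = 45.00; W sinα = 97.1
Slice 7: Δl = 1.5/cos53.0° = 2.492 m; N'_7 = 31·cos53.0° = 18.7; c'Δl = 34.89; W sinα = 24.8
Σc'Δl = 246.1 kN/m; ΣN' = 1000.0 kN/m; ΣW sinα = 365.9 kN/m
Resisting = 246.1 + 1000.0·tan26.6° = 246.1 + 500.8 = 746.9 kN/m
FS = 746.9 / 365.9 = 2.041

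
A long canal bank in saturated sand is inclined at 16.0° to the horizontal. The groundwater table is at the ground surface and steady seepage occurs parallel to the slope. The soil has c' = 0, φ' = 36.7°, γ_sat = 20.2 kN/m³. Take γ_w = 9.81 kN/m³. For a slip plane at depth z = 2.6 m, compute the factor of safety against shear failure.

With seepage parallel to the slope and the water table at the surface, the effective normal stress on the slip plane uses the buoyant unit weight γ' = γ_sat − γ_w while the driving shear stress uses γ_sat:
FS = [c' + γ' z cos²β tanφ'] / [γ_sat z sinβ cosβ]
(For c' = 0 this reduces to FS = (γ'/γ_sat)·tanφ'/tanβ.)
γ' = 20.2 − 9.81 = 10.39 kN/m³
Numerator = 0.0 + 10.39·2.6·cos²16.0°·tan36.7° = 0.0 + 10.39·2.6·0.9240·0.7454 = 18.606 kPa
Denominator = 20.2·2.6·sin16.0°·cos16.0° = 20.2·2.6·0.2756·0.9613 = 13.916 kPa
FS = 18.606 / 13.916 = 1.337

FS = 1.34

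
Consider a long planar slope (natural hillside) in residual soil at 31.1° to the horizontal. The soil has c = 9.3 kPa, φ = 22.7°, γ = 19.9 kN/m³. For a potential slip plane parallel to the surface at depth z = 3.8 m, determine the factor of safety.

FS = 0.97

For an infinite slope with a slip plane parallel to the surface (no pore pressure): FS = [c + γz cos²β tanφ] / [γz sinβ cosβ].
γz = 19.9·3.8 = 75.62 kN/m²
Numerator = 9.3 + 75.62·cos²31.1°·tan22.7° = 9.3 + 75.62·0.7332·0.4183 = 32.493 kPa
Denominator = 75.62·sin31.1°·cos31.1° = 75.62·0.5165·0.8563 = 33.446 kPa
FS = 32.493 / 33.446 = 0.971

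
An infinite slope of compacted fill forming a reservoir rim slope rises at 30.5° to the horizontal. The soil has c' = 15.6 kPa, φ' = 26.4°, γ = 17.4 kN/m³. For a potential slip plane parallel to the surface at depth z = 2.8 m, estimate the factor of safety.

FS = 1.57

For an infinite slope with a slip plane parallel to the surface (no pore pressure): FS = [c' + γz cos²β tanφ'] / [γz sinβ cosβ].
γz = 17.4·2.8 = 48.72 kN/m²
Numerator = 15.6 + 48.72·cos²30.5°·tan26.4° = 15.6 + 48.72·0.7424·0.4964 = 33.555 kPa
Denominator = 48.72·sin30.5°·cos30.5° = 48.72·0.5075·0.8616 = 21.306 kPa
FS = 33.555 / 21.306 = 1.575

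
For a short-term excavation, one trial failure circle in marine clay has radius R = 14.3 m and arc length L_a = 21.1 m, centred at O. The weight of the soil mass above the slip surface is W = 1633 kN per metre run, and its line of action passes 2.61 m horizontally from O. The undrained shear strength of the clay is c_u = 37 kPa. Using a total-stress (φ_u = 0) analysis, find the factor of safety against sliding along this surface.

Taking moments about the centre O, the resisting moment is provided by the undrained shear strength acting along the arc:
M_R = c_u·L_a·R = 37·21.10·14.3 = 11164.0 kN·m/m
M_D = W·d = 1633·2.61 = 4262.1 kN·m/m
FS = M_R / M_D = 11164.0 / 4262.1 = 2.619

FS = 2.62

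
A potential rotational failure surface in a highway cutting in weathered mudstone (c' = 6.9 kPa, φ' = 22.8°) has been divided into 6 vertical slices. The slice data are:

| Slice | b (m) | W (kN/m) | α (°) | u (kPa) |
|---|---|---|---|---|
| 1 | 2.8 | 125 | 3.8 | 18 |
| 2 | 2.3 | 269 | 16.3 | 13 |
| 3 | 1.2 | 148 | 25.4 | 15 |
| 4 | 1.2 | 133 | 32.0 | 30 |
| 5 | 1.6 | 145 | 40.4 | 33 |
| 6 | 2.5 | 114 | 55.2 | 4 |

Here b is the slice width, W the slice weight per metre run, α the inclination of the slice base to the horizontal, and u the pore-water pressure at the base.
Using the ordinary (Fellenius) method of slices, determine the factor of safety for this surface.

FS = 0.84

Ordinary method of slices: FS = Σ[c'·Δl_i + (W_i cosα_i − u_i·Δl_i)·tanφ'] / Σ W_i sinα_i, with Δl_i = b_i / cosα_i.
Slice 1: Δl = 2.8/cos3.8° = 2.806 m; N'_1 = 125·cos3.8° − 18·2.806 = 74.2; c'Δl = 19.36; W sinα = 8.3
Slice 2: Δl = 2.3/cos16.3° = 2.396 m; N'_2 = 269·cos16.3° − 13·2.396 = 227.0; c'Δl = 16.53; W sinα = 75.5
Slice 3: Δl = 1.2/cos25.4° = 1.328 m; N'_3 = 148·cos25.4° − 15·1.328 = 113.8; c'Δl = 9.17; W sinα = 63.5
Slice 4: Δl = 1.2/cos32.0° = 1.415 m; N'_4 = 133·cos32.0° − 30·1.415 = 70.3; c'Δl = 9.76; W sinα = 70.5
Slice 5: Δl = 1.6/cos40.4° = 2.101 m; N'_5 = 145·cos40.4° − 33·2.101 = 41.1; c'Δl = 14.50; W sinα = 94.0
Slice 6: Δl = 2.5/cos55.2° = 4.380 m; N'_6 = 114·cos55.2° − 4·4.380 = 47.5; c'Δl = 30.23; W sinα = 93.6
Σc'Δl = 99.5 kN/m; ΣN' = 574.0 kN/m; ΣW sinα = 405.3 kN/m
Resisting = 99.5 + 574.0·tan22.8° = 99.5 + 241.3 = 340.8 kN/m
FS = 340.8 / 405.3 = 0.841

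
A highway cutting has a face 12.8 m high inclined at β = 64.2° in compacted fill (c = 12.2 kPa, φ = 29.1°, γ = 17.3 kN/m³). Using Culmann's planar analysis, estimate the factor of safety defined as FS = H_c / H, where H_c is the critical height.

FS = 0.95

H_c = (4c/γ) · sinβ cosφ / [1 − cos(β − φ)]
    = (4·12.2/17.3) · sin64.2°·cos29.1° / [1 − cos35.1°]
    = 2.821 · 0.7867 / 0.1819 = 12.20 m
FS = H_c / H = 12.20 / 12.8 = 0.953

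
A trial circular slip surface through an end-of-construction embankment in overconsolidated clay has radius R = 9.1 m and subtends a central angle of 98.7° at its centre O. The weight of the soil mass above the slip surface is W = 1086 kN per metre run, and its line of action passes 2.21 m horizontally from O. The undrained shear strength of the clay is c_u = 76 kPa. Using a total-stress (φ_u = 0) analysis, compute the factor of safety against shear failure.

Taking moments about the centre O, the resisting moment is provided by the undrained shear strength acting along the arc:
Arc length L_a = R·θ = 9.1·(98.7°·π/180) = 9.1·1.7226 = 15.68 m
M_R = c_u·L_a·R = 76·15.68·9.1 = 10841.5 kN·m/m
M_D = W·d = 1086·2.21 = 2400.1 kN·m/m
FS = M_R / M_D = 10841.5 / 2400.1 = 4.517

FS = 4.52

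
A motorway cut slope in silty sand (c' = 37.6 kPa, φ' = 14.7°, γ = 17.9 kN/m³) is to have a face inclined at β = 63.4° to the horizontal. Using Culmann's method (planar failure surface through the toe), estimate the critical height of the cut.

Culmann's analysis gives the critical failure plane at α_cr = (β + φ')/2 = (63.4 + 14.7)/2 = 39.0°, and the critical height
H_c = (4c'/γ) · sinβ cosφ' / [1 − cos(β − φ')]
    = (4·37.6/17.9) · sin63.4°·cos14.7° / [1 − cos(48.7°)]
    = 8.402 · 0.8942·0.9673 / [1 − 0.6600]
    = 8.402 · 0.8649 / 0.3400
    = 21.37 m

H_c = 21.37 m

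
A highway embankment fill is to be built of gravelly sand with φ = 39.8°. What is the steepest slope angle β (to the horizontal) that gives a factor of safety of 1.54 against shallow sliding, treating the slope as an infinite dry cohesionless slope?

For an infinite dry cohesionless slope FS = tanφ/tanβ, so tanβ = tanφ / FS.
tanβ = tan39.8° / 1.54 = 0.8332 / 1.54 = 0.5410
β = arctan(0.5410) = 28.41°

β = 28.4°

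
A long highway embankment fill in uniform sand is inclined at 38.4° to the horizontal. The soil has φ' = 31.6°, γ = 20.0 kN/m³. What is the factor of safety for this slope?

For a dry cohesionless infinite slope the factor of safety is FS = tanφ' / tanβ.
FS = tan31.6° / tan38.4° = 0.6152 / 0.7926 = 0.776

FS = 0.78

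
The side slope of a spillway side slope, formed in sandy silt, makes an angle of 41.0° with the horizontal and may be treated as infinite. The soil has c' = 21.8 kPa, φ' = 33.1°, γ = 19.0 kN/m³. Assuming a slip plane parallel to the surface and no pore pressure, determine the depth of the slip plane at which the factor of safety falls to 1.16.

z = 5.65 m

Setting FS = 1.16 in FS = [c' + γz cos²β tanφ'] / [γz sinβ cosβ] and solving for z:
z = c' / [γ cosβ (FS·sinβ − cosβ·tanφ')]
  = 21.8 / [19.0·cos41.0°·(1.16·sin41.0° − cos41.0°·tan33.1°)]
  = 21.8 / [19.0·0.7547·(1.16·0.6561 − 0.7547·0.6519)]
  = 21.8 / 3.8579 = 5.651 m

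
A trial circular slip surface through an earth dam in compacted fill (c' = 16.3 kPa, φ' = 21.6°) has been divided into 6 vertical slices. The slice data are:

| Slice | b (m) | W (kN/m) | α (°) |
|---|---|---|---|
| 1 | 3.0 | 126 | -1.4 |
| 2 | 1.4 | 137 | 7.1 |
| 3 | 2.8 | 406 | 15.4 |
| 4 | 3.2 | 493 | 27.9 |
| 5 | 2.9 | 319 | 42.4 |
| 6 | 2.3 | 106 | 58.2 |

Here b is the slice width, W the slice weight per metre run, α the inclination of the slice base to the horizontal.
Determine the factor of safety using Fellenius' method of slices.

FS = 1.31

Ordinary method of slices: FS = Σ[c'·Δl_i + (W_i cosα_i)·tanφ'] / Σ W_i sinα_i, with Δl_i = b_i / cosα_i.
Slice 1: Δl = 3.0/cos(-1.4°) = 3.001 m; N'_1 = 126·cos(-1.4°) = 126.0; c'Δl = 48.91; W sinα = -3.1
Slice 2: Δl = 1.4/cos7.1° = 1.411 m; N'_2 = 137·cos7.1° = 135.9; c'Δl = 23.00; W sinα = 16.9
Slice 3: Δl = 2.8/cos15.4° = 2.904 m; N'_3 = 406·cos15.4° = 391.4; c'Δl = 47.34; W sinα = 107.8
Slice 4: Δl = 3.2/cos27.9° = 3.621 m; N'_4 = 493·cos27.9° = 435.7; c'Δl = 59.02; W sinα = 230.7
Slice 5: Δl = 2.9/cos42.4° = 3.927 m; N'_5 = 319·cos42.4° = 235.6; c'Δl = 64.01; W sinα = 215.1
Slice 6: Δl = 2.3/cos58.2° = 4.365 m; N'_6 = 106·cos58.2° = 55.9; c'Δl = 71.14; W sinα = 90.1
Σc'Δl = 313.4 kN/m; ΣN' = 1380.5 kN/m; ΣW sinα = 657.6 kN/m
Resisting = 313.4 + 1380.5·tan21.6° = 313.4 + 546.6 = 860.0 kN/m
FS = 860.0 / 657.6 = 1.308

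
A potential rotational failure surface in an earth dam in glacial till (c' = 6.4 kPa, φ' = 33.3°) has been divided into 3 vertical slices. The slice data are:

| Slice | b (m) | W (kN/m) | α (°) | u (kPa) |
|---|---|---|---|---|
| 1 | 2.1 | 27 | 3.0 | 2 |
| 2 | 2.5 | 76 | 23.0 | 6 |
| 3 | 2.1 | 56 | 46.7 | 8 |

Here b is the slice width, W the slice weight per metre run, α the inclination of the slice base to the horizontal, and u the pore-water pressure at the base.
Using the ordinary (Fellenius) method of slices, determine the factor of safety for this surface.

Ordinary method of slices: FS = Σ[c'·Δl_i + (W_i cosα_i − u_i·Δl_i)·tanφ'] / Σ W_i sinα_i, with Δl_i = b_i / cosα_i.
Slice 1: Δl = 2.1/cos3.0° = 2.103 m; N'_1 = 27·cos3.0° − 2·2.103 = 22.8; c'Δl = 13.46; W sinα = 1.4
Slice 2: Δl = 2.5/cos23.0° = 2.716 m; N'_2 = 76·cos23.0° − 6·2.716 = 53.7; c'Δl = 17.38; W sinα = 29.7
Slice 3: Δl = 2.1/cos46.7° = 3.062 m; N'_3 = 56·cos46.7° − 8·3.062 = 13.9; c'Δl = 19.60; W sinα = 40.8
Σc'Δl = 50.4 kN/m; ΣN' = 90.3 kN/m; ΣW sinα = 71.9 kN/m
Resisting = 50.4 + 90.3·tan33.3° = 50.4 + 59.3 = 109.8 kN/m
FS = 109.8 / 71.9 = 1.528

FS = 1.53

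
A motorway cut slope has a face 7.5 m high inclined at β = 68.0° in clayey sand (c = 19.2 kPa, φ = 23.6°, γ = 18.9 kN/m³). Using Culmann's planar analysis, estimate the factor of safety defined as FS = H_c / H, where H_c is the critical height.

H_c = (4c/γ) · sinβ cosφ / [1 − cos(β − φ)]
    = (4·19.2/18.9) · sin68.0°·cos23.6° / [1 − cos44.4°]
    = 4.063 · 0.8496 / 0.2855 = 12.09 m
FS = H_c / H = 12.09 / 7.5 = 1.612

FS = 1.61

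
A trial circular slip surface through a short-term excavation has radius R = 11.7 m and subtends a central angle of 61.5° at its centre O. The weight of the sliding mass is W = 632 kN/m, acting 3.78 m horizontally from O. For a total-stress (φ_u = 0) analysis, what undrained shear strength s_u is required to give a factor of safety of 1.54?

s_u = 25.0 kPa

FS = s_u·L_a·R / (W·d), so s_u = FS·W·d / (L_a·R).
Arc length L_a = R·θ = 11.7·(61.5°·π/180) = 11.7·1.0734 = 12.56 m
s_u = 1.54·632·3.78 / (12.56·11.7) = 3679.0 / 146.93 = 25.04 kPa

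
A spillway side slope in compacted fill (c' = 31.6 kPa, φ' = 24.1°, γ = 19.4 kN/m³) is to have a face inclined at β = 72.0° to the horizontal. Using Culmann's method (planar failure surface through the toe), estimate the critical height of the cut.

H_c = 17.16 m

Culmann's analysis gives the critical failure plane at α_cr = (β + φ')/2 = (72.0 + 24.1)/2 = 48.0°, and the critical height
H_c = (4c'/γ) · sinβ cosφ' / [1 − cos(β − φ')]
    = (4·31.6/19.4) · sin72.0°·cos24.1° / [1 − cos(47.9°)]
    = 6.515 · 0.9511·0.9128 / [1 − 0.6704]
    = 6.515 · 0.8682 / 0.3296
    = 17.16 m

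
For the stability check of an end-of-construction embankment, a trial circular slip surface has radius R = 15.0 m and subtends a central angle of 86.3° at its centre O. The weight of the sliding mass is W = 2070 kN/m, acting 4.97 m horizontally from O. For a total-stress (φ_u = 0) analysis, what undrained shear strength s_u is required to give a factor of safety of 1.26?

s_u = 38.2 kPa

FS = s_u·L_a·R / (W·d), so s_u = FS·W·d / (L_a·R).
Arc length L_a = R·θ = 15.0·(86.3°·π/180) = 15.0·1.5062 = 22.59 m
s_u = 1.26·2070·4.97 / (22.59·15.0) = 12962.8 / 338.90 = 38.25 kPa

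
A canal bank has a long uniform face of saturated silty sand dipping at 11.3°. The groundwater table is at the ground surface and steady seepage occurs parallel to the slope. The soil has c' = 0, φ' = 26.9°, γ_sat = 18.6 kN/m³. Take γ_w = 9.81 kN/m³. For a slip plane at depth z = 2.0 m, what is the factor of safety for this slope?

With seepage parallel to the slope and the water table at the surface, the effective normal stress on the slip plane uses the buoyant unit weight γ' = γ_sat − γ_w while the driving shear stress uses γ_sat:
FS = [c' + γ' z cos²β tanφ'] / [γ_sat z sinβ cosβ]
(For c' = 0 this reduces to FS = (γ'/γ_sat)·tanφ'/tanβ.)
γ' = 18.6 − 9.81 = 8.79 kN/m³
Numerator = 0.0 + 8.79·2.0·cos²11.3°·tan26.9° = 0.0 + 8.79·2.0·0.9616·0.5073 = 8.576 kPa
Denominator = 18.6·2.0·sin11.3°·cos11.3° = 18.6·2.0·0.1959·0.9806 = 7.148 kPa
FS = 8.576 / 7.148 = 1.200

FS = 1.20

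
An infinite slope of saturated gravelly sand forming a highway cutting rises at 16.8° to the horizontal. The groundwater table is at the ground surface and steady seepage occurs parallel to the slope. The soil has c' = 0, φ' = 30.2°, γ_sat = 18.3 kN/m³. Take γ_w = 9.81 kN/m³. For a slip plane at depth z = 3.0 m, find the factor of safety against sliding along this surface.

With seepage parallel to the slope and the water table at the surface, the effective normal stress on the slip plane uses the buoyant unit weight γ' = γ_sat − γ_w while the driving shear stress uses γ_sat:
FS = [c' + γ' z cos²β tanφ'] / [γ_sat z sinβ cosβ]
(For c' = 0 this reduces to FS = (γ'/γ_sat)·tanφ'/tanβ.)
γ' = 18.3 − 9.81 = 8.49 kN/m³
Numerator = 0.0 + 8.49·3.0·cos²16.8°·tan30.2° = 0.0 + 8.49·3.0·0.9165·0.5820 = 13.586 kPa
Denominator = 18.3·3.0·sin16.8°·cos16.8° = 18.3·3.0·0.2890·0.9573 = 15.191 kPa
FS = 13.586 / 15.191 = 0.894

FS = 0.89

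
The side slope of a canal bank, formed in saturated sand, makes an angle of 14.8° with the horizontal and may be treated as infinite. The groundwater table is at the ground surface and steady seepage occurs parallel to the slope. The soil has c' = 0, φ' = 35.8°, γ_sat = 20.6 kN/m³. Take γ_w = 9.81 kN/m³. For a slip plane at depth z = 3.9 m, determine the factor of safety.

FS = 1.43

With seepage parallel to the slope and the water table at the surface, the effective normal stress on the slip plane uses the buoyant unit weight γ' = γ_sat − γ_w while the driving shear stress uses γ_sat:
FS = [c' + γ' z cos²β tanφ'] / [γ_sat z sinβ cosβ]
(For c' = 0 this reduces to FS = (γ'/γ_sat)·tanφ'/tanβ.)
γ' = 20.6 − 9.81 = 10.79 kN/m³
Numerator = 0.0 + 10.79·3.9·cos²14.8°·tan35.8° = 0.0 + 10.79·3.9·0.9347·0.7212 = 28.369 kPa
Denominator = 20.6·3.9·sin14.8°·cos14.8° = 20.6·3.9·0.2554·0.9668 = 19.842 kPa
FS = 28.369 / 19.842 = 1.430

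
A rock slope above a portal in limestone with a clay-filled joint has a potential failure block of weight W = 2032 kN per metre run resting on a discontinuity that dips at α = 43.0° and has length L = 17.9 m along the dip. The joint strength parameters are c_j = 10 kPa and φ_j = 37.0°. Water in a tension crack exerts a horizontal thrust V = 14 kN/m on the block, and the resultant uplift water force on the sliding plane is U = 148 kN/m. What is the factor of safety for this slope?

Resolving the block weight along and normal to the plane and applying the Mohr–Coulomb strength on the joint:
N' = W cosα − U − V sinα = 2032·cos43.0° − 148 − 14·sin43.0° = 1328.6 kN/m
Driving force T = W sinα + V cosα = 2032·sin43.0° + 14·cos43.0° = 1396.1 kN/m
Resisting force R = c_j·L + N'·tanφ_j = 10·17.9 + 1328.6·tan37.0° = 179.0 + 1001.1 = 1180.1 kN/m
FS = R / T = 1180.1 / 1396.1 = 0.845

FS = 0.85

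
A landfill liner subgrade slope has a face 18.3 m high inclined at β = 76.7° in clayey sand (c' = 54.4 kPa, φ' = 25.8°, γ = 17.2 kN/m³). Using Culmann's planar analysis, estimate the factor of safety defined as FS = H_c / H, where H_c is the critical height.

FS = 1.64

H_c = (4c'/γ) · sinβ cosφ' / [1 − cos(β − φ')]
    = (4·54.4/17.2) · sin76.7°·cos25.8° / [1 − cos50.9°]
    = 12.651 · 0.8762 / 0.3693 = 30.01 m
FS = H_c / H = 30.01 / 18.3 = 1.640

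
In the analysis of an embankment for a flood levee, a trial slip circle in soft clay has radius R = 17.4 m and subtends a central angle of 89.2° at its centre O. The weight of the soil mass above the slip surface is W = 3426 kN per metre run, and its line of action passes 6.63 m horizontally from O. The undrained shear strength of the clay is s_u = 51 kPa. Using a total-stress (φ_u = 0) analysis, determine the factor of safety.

Taking moments about the centre O, the resisting moment is provided by the undrained shear strength acting along the arc:
Arc length L_a = R·θ = 17.4·(89.2°·π/180) = 17.4·1.5568 = 27.09 m
M_R = s_u·L_a·R = 51·27.09·17.4 = 24038.7 kN·m/m
M_D = W·d = 3426·6.63 = 22714.4 kN·m/m
FS = M_R / M_D = 24038.7 / 22714.4 = 1.058

FS = 1.06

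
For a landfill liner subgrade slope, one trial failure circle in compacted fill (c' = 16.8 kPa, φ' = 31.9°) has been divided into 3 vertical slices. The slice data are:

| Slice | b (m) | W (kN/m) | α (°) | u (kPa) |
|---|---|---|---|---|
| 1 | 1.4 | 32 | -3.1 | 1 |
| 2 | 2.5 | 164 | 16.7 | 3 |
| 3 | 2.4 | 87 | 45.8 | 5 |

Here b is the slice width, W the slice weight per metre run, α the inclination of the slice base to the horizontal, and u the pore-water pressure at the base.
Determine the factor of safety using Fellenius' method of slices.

FS = 2.45

Ordinary method of slices: FS = Σ[c'·Δl_i + (W_i cosα_i − u_i·Δl_i)·tanφ'] / Σ W_i sinα_i, with Δl_i = b_i / cosα_i.
Slice 1: Δl = 1.4/cos(-3.1°) = 1.402 m; N'_1 = 32·cos(-3.1°) − 1·1.402 = 30.6; c'Δl = 23.55; W sinα = -1.7
Slice 2: Δl = 2.5/cos16.7° = 2.610 m; N'_2 = 164·cos16.7° − 3·2.610 = 149.3; c'Δl = 43.85; W sinα = 47.1
Slice 3: Δl = 2.4/cos45.8° = 3.443 m; N'_3 = 87·cos45.8° − 5·3.443 = 43.4; c'Δl = 57.83; W sinα = 62.4
Σc'Δl = 125.2 kN/m; ΣN' = 223.2 kN/m; ΣW sinα = 107.8 kN/m
Resisting = 125.2 + 223.2·tan31.9° = 125.2 + 139.0 = 264.2 kN/m
FS = 264.2 / 107.8 = 2.452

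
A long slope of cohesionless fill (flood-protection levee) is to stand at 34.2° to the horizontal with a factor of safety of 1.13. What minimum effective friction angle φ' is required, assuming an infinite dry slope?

φ' = 37.5°

FS = tanφ'/tanβ ⇒ tanφ' = FS · tanβ = 1.13 · tan34.2° = 0.7679
φ' = arctan(0.7679) = 37.52°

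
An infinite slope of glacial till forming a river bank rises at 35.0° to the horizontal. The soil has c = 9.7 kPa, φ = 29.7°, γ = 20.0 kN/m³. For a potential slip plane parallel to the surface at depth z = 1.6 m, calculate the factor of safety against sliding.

For an infinite slope with a slip plane parallel to the surface (no pore pressure): FS = [c + γz cos²β tanφ] / [γz sinβ cosβ].
γz = 20.0·1.6 = 32.00 kN/m²
Numerator = 9.7 + 32.00·cos²35.0°·tan29.7° = 9.7 + 32.00·0.6710·0.5704 = 21.948 kPa
Denominator = 32.00·sin35.0°·cos35.0° = 32.00·0.5736·0.8192 = 15.035 kPa
FS = 21.948 / 15.035 = 1.460

FS = 1.46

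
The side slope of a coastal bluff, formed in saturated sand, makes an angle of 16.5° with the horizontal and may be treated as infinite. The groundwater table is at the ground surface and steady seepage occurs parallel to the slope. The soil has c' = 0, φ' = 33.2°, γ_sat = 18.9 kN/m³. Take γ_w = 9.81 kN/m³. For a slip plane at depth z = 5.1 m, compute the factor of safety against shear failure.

FS = 1.06

With seepage parallel to the slope and the water table at the surface, the effective normal stress on the slip plane uses the buoyant unit weight γ' = γ_sat − γ_w while the driving shear stress uses γ_sat:
FS = [c' + γ' z cos²β tanφ'] / [γ_sat z sinβ cosβ]
(For c' = 0 this reduces to FS = (γ'/γ_sat)·tanφ'/tanβ.)
γ' = 18.9 − 9.81 = 9.09 kN/m³
Numerator = 0.0 + 9.09·5.1·cos²16.5°·tan33.2° = 0.0 + 9.09·5.1·0.9193·0.6544 = 27.889 kPa
Denominator = 18.9·5.1·sin16.5°·cos16.5° = 18.9·5.1·0.2840·0.9588 = 26.249 kPa
FS = 27.889 / 26.249 = 1.062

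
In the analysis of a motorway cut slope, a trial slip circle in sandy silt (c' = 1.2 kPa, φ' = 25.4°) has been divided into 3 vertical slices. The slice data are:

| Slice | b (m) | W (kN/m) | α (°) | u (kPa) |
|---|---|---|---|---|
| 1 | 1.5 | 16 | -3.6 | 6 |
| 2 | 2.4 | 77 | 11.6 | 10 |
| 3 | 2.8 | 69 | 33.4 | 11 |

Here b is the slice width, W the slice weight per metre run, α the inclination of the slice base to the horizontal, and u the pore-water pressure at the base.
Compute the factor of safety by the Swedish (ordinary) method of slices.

FS = 0.88

Ordinary method of slices: FS = Σ[c'·Δl_i + (W_i cosα_i − u_i·Δl_i)·tanφ'] / Σ W_i sinα_i, with Δl_i = b_i / cosα_i.
Slice 1: Δl = 1.5/cos(-3.6°) = 1.503 m; N'_1 = 16·cos(-3.6°) − 6·1.503 = 7.0; c'Δl = 1.80; W sinα = -1.0
Slice 2: Δl = 2.4/cos11.6° = 2.450 m; N'_2 = 77·cos11.6° − 10·2.450 = 50.9; c'Δl = 2.94; W sinα = 15.5
Slice 3: Δl = 2.8/cos33.4° = 3.354 m; N'_3 = 69·cos33.4° − 11·3.354 = 20.7; c'Δl = 4.02; W sinα = 38.0
Σc'Δl = 8.8 kN/m; ΣN' = 78.6 kN/m; ΣW sinα = 52.5 kN/m
Resisting = 8.8 + 78.6·tan25.4° = 8.8 + 37.3 = 46.1 kN/m
FS = 46.1 / 52.5 = 0.878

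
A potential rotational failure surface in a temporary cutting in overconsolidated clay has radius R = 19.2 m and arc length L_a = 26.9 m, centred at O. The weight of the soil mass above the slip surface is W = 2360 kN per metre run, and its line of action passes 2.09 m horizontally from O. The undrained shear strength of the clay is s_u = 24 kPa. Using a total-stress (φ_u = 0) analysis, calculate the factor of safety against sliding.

FS = 2.51

Taking moments about the centre O, the resisting moment is provided by the undrained shear strength acting along the arc:
M_R = s_u·L_a·R = 24·26.90·19.2 = 12395.5 kN·m/m
M_D = W·d = 2360·2.09 = 4932.4 kN·m/m
FS = M_R / M_D = 12395.5 / 4932.4 = 2.513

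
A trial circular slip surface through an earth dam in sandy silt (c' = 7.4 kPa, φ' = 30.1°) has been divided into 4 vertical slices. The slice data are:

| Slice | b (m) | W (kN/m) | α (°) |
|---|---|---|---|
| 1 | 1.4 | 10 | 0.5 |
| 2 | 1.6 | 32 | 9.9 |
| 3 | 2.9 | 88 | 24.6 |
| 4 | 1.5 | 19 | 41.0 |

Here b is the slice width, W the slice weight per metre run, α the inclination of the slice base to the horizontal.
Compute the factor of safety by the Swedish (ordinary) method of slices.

FS = 2.55

Ordinary method of slices: FS = Σ[c'·Δl_i + (W_i cosα_i)·tanφ'] / Σ W_i sinα_i, with Δl_i = b_i / cosα_i.
Slice 1: Δl = 1.4/cos0.5° = 1.400 m; N'_1 = 10·cos0.5° = 10.0; c'Δl = 10.36; W sinα = 0.1
Slice 2: Δl = 1.6/cos9.9° = 1.624 m; N'_2 = 32·cos9.9° = 31.5; c'Δl = 12.02; W sinα = 5.5
Slice 3: Δl = 2.9/cos24.6° = 3.189 m; N'_3 = 88·cos24.6° = 80.0; c'Δl = 23.60; W sinα = 36.6
Slice 4: Δl = 1.5/cos41.0° = 1.988 m; N'_4 = 19·cos41.0° = 14.3; c'Δl = 14.71; W sinα = 12.5
Σc'Δl = 60.7 kN/m; ΣN' = 135.9 kN/m; ΣW sinα = 54.7 kN/m
Resisting = 60.7 + 135.9·tan30.1° = 60.7 + 78.8 = 139.5 kN/m
FS = 139.5 / 54.7 = 2.550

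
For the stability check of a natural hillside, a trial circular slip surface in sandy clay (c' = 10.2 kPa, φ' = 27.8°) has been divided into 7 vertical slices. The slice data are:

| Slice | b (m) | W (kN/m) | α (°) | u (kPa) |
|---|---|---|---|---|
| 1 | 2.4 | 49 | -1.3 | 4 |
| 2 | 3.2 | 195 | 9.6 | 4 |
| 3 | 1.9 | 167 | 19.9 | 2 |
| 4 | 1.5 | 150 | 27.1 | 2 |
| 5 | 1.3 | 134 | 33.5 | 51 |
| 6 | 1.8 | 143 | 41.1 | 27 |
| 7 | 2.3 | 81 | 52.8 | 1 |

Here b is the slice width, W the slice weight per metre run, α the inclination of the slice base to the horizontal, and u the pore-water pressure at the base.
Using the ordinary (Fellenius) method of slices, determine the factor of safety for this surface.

Ordinary method of slices: FS = Σ[c'·Δl_i + (W_i cosα_i − u_i·Δl_i)·tanφ'] / Σ W_i sinα_i, with Δl_i = b_i / cosα_i.
Slice 1: Δl = 2.4/cos(-1.3°) = 2.401 m; N'_1 = 49·cos(-1.3°) − 4·2.401 = 39.4; c'Δl = 24.49; W sinα = -1.1
Slice 2: Δl = 3.2/cos9.6° = 3.245 m; N'_2 = 195·cos9.6° − 4·3.245 = 179.3; c'Δl = 33.10; W sinα = 32.5
Slice 3: Δl = 1.9/cos19.9° = 2.021 m; N'_3 = 167·cos19.9° − 2·2.021 = 153.0; c'Δl = 20.61; W sinα = 56.8
Slice 4: Δl = 1.5/cos27.1° = 1.685 m; N'_4 = 150·cos27.1° − 2·1.685 = 130.2; c'Δl = 17.19; W sinα = 68.3
Slice 5: Δl = 1.3/cos33.5° = 1.559 m; N'_5 = 134·cos33.5° − 51·1.559 = 32.2; c'Δl = 15.90; W sinα = 74.0
Slice 6: Δl = 1.8/cos41.1° = 2.389 m; N'_6 = 143·cos41.1° − 27·2.389 = 43.3; c'Δl = 24.36; W sinα = 94.0
Slice 7: Δl = 2.3/cos52.8° = 3.804 m; N'_7 = 81·cos52.8° − 1·3.804 = 45.2; c'Δl = 38.80; W sinα = 64.5
Σc'Δl = 174.5 kN/m; ΣN' = 622.5 kN/m; ΣW sinα = 389.1 kN/m
Resisting = 174.5 + 622.5·tan27.8° = 174.5 + 328.2 = 502.7 kN/m
FS = 502.7 / 389.1 = 1.292

FS = 1.29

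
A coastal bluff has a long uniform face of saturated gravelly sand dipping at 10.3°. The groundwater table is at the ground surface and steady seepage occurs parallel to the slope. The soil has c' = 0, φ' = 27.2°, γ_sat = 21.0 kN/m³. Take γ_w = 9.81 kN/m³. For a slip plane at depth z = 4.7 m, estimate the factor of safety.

FS = 1.51

With seepage parallel to the slope and the water table at the surface, the effective normal stress on the slip plane uses the buoyant unit weight γ' = γ_sat − γ_w while the driving shear stress uses γ_sat:
FS = [c' + γ' z cos²β tanφ'] / [γ_sat z sinβ cosβ]
(For c' = 0 this reduces to FS = (γ'/γ_sat)·tanφ'/tanβ.)
γ' = 21.0 − 9.81 = 11.19 kN/m³
Numerator = 0.0 + 11.19·4.7·cos²10.3°·tan27.2° = 0.0 + 11.19·4.7·0.9680·0.5139 = 26.165 kPa
Denominator = 21.0·4.7·sin10.3°·cos10.3° = 21.0·4.7·0.1788·0.9839 = 17.363 kPa
FS = 26.165 / 17.363 = 1.507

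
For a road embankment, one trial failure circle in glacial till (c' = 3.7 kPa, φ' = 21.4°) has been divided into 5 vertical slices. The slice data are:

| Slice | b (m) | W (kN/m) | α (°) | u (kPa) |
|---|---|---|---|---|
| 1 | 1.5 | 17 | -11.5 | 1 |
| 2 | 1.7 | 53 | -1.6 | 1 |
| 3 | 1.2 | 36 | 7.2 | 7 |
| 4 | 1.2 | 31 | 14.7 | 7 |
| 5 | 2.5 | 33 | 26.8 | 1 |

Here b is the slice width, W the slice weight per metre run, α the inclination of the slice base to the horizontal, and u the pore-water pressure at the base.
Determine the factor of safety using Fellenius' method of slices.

FS = 3.88

Ordinary method of slices: FS = Σ[c'·Δl_i + (W_i cosα_i − u_i·Δl_i)·tanφ'] / Σ W_i sinα_i, with Δl_i = b_i / cosα_i.
Slice 1: Δl = 1.5/cos(-11.5°) = 1.531 m; N'_1 = 17·cos(-11.5°) − 1·1.531 = 15.1; c'Δl = 5.66; W sinα = -3.4
Slice 2: Δl = 1.7/cos(-1.6°) = 1.701 m; N'_2 = 53·cos(-1.6°) − 1·1.701 = 51.3; c'Δl = 6.29; W sinα = -1.5
Slice 3: Δl = 1.2/cos7.2° = 1.210 m; N'_3 = 36·cos7.2° − 7·1.210 = 27.2; c'Δl = 4.48; W sinα = 4.5
Slice 4: Δl = 1.2/cos14.7° = 1.241 m; N'_4 = 31·cos14.7° − 7·1.241 = 21.3; c'Δl = 4.59; W sinα = 7.9
Slice 5: Δl = 2.5/cos26.8° = 2.801 m; N'_5 = 33·cos26.8° − 1·2.801 = 26.7; c'Δl = 10.36; W sinα = 14.9
Σc'Δl = 31.4 kN/m; ΣN' = 141.6 kN/m; ΣW sinα = 22.4 kN/m
Resisting = 31.4 + 141.6·tan21.4° = 31.4 + 55.5 = 86.9 kN/m
FS = 86.9 / 22.4 = 3.881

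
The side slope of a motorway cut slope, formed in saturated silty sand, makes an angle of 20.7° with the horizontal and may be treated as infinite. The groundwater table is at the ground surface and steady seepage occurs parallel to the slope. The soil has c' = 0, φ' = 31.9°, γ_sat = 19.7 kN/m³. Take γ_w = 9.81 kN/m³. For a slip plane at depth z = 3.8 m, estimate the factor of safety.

With seepage parallel to the slope and the water table at the surface, the effective normal stress on the slip plane uses the buoyant unit weight γ' = γ_sat − γ_w while the driving shear stress uses γ_sat:
FS = [c' + γ' z cos²β tanφ'] / [γ_sat z sinβ cosβ]
(For c' = 0 this reduces to FS = (γ'/γ_sat)·tanφ'/tanβ.)
γ' = 19.7 − 9.81 = 9.89 kN/m³
Numerator = 0.0 + 9.89·3.8·cos²20.7°·tan31.9° = 0.0 + 9.89·3.8·0.8751·0.6224 = 20.470 kPa
Denominator = 19.7·3.8·sin20.7°·cos20.7° = 19.7·3.8·0.3535·0.9354 = 24.753 kPa
FS = 20.470 / 24.753 = 0.827

FS = 0.83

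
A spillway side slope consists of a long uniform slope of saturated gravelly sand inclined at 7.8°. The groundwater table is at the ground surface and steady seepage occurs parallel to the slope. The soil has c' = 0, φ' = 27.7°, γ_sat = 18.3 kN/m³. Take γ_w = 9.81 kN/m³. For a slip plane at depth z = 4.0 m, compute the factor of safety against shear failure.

With seepage parallel to the slope and the water table at the surface, the effective normal stress on the slip plane uses the buoyant unit weight γ' = γ_sat − γ_w while the driving shear stress uses γ_sat:
FS = [c' + γ' z cos²β tanφ'] / [γ_sat z sinβ cosβ]
(For c' = 0 this reduces to FS = (γ'/γ_sat)·tanφ'/tanβ.)
γ' = 18.3 − 9.81 = 8.49 kN/m³
Numerator = 0.0 + 8.49·4.0·cos²7.8°·tan27.7° = 0.0 + 8.49·4.0·0.9816·0.5250 = 17.501 kPa
Denominator = 18.3·4.0·sin7.8°·cos7.8° = 18.3·4.0·0.1357·0.9907 = 9.842 kPa
FS = 17.501 / 9.842 = 1.778

FS = 1.78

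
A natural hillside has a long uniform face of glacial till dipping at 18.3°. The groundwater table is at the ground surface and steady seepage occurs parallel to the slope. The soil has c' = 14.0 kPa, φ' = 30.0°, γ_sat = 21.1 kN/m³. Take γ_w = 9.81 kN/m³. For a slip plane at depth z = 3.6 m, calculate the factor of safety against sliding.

FS = 1.55

With seepage parallel to the slope and the water table at the surface, the effective normal stress on the slip plane uses the buoyant unit weight γ' = γ_sat − γ_w while the driving shear stress uses γ_sat:
FS = [c' + γ' z cos²β tanφ'] / [γ_sat z sinβ cosβ]
γ' = 21.1 − 9.81 = 11.29 kN/m³
Numerator = 14.0 + 11.29·3.6·cos²18.3°·tan30.0° = 14.0 + 11.29·3.6·0.9014·0.5774 = 35.152 kPa
Denominator = 21.1·3.6·sin18.3°·cos18.3° = 21.1·3.6·0.3140·0.9494 = 22.645 kPa
FS = 35.152 / 22.645 = 1.552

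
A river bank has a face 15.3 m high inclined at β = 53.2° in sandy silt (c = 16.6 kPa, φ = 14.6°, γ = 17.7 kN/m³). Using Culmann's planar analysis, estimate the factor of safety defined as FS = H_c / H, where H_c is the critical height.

FS = 0.87

H_c = (4c/γ) · sinβ cosφ / [1 − cos(β − φ)]
    = (4·16.6/17.7) · sin53.2°·cos14.6° / [1 − cos38.6°]
    = 3.751 · 0.7749 / 0.2185 = 13.31 m
FS = H_c / H = 13.31 / 15.3 = 0.870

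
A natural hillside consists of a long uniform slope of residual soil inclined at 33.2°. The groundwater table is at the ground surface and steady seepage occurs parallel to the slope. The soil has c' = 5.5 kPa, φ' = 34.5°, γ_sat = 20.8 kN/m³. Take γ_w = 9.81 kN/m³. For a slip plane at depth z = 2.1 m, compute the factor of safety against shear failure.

With seepage parallel to the slope and the water table at the surface, the effective normal stress on the slip plane uses the buoyant unit weight γ' = γ_sat − γ_w while the driving shear stress uses γ_sat:
FS = [c' + γ' z cos²β tanφ'] / [γ_sat z sinβ cosβ]
γ' = 20.8 − 9.81 = 10.99 kN/m³
Numerator = 5.5 + 10.99·2.1·cos²33.2°·tan34.5° = 5.5 + 10.99·2.1·0.7002·0.6873 = 16.606 kPa
Denominator = 20.8·2.1·sin33.2°·cos33.2° = 20.8·2.1·0.5476·0.8368 = 20.013 kPa
FS = 16.606 / 20.013 = 0.830

FS = 0.83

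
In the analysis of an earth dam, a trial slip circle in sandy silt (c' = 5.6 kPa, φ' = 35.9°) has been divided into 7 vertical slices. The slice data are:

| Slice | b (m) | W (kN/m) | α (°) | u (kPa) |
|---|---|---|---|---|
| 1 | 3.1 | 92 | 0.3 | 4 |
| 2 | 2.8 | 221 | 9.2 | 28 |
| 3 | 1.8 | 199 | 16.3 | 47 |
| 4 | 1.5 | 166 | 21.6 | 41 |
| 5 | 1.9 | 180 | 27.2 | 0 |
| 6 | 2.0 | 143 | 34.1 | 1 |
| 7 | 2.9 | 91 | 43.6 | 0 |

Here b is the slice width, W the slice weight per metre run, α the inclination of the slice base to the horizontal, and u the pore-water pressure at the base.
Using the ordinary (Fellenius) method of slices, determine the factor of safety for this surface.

Ordinary method of slices: FS = Σ[c'·Δl_i + (W_i cosα_i − u_i·Δl_i)·tanφ'] / Σ W_i sinα_i, with Δl_i = b_i / cosα_i.
Slice 1: Δl = 3.1/cos0.3° = 3.100 m; N'_1 = 92·cos0.3° − 4·3.100 = 79.6; c'Δl = 17.36; W sinα = 0.5
Slice 2: Δl = 2.8/cos9.2° = 2.836 m; N'_2 = 221·cos9.2° − 28·2.836 = 138.7; c'Δl = 15.88; W sinα = 35.3
Slice 3: Δl = 1.8/cos16.3° = 1.875 m; N'_3 = 199·cos16.3° − 47·1.875 = 102.9; c'Δl = 10.50; W sinα = 55.9
Slice 4: Δl = 1.5/cos21.6° = 1.613 m; N'_4 = 166·cos21.6° − 41·1.613 = 88.2; c'Δl = 9.03; W sinα = 61.1
Slice 5: Δl = 1.9/cos27.2° = 2.136 m; N'_5 = 180·cos27.2° − 0·2.136 = 160.1; c'Δl = 11.96; W sinα = 82.3
Slice 6: Δl = 2.0/cos34.1° = 2.415 m; N'_6 = 143·cos34.1° − 1·2.415 = 116.0; c'Δl = 13.53; W sinα = 80.2
Slice 7: Δl = 2.9/cos43.6° = 4.005 m; N'_7 = 91·cos43.6° − 0·4.005 = 65.9; c'Δl = 22.43; W sinα = 62.8
Σc'Δl = 100.7 kN/m; ΣN' = 751.4 kN/m; ΣW sinα = 378.0 kN/m
Resisting = 100.7 + 751.4·tan35.9° = 100.7 + 543.9 = 644.6 kN/m
FS = 644.6 / 378.0 = 1.705

FS = 1.71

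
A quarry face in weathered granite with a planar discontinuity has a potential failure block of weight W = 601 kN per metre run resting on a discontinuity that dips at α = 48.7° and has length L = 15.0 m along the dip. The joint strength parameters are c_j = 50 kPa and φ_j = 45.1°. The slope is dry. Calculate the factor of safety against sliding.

Resolving the block weight along and normal to the plane and applying the Mohr–Coulomb strength on the joint:
N' = W cosα = 601·cos48.7° = 396.7 kN/m
Driving force T = W sinα = 601·sin48.7° = 451.5 kN/m
Resisting force R = c_j·L + N'·tanφ_j = 50·15.0 + 396.7·tan45.1° = 750.0 + 398.0 = 1148.0 kN/m
FS = R / T = 1148.0 / 451.5 = 2.543

FS = 2.54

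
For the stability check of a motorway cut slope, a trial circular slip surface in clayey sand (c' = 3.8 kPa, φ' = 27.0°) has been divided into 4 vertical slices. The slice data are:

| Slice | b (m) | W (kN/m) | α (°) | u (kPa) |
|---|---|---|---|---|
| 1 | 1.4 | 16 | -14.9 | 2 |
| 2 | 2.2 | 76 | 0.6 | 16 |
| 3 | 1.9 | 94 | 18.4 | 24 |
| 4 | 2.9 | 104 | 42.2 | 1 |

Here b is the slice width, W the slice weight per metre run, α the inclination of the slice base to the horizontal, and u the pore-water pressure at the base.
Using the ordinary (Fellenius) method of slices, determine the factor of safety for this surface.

FS = 1.27

Ordinary method of slices: FS = Σ[c'·Δl_i + (W_i cosα_i − u_i·Δl_i)·tanφ'] / Σ W_i sinα_i, with Δl_i = b_i / cosα_i.
Slice 1: Δl = 1.4/cos(-14.9°) = 1.449 m; N'_1 = 16·cos(-14.9°) − 2·1.449 = 12.6; c'Δl = 5.51; W sinα = -4.1
Slice 2: Δl = 2.2/cos0.6° = 2.200 m; N'_2 = 76·cos0.6° − 16·2.200 = 40.8; c'Δl = 8.36; W sinα = 0.8
Slice 3: Δl = 1.9/cos18.4° = 2.002 m; N'_3 = 94·cos18.4° − 24·2.002 = 41.1; c'Δl = 7.61; W sinα = 29.7
Slice 4: Δl = 2.9/cos42.2° = 3.915 m; N'_4 = 104·cos42.2° − 1·3.915 = 73.1; c'Δl = 14.88; W sinα = 69.9
Σc'Δl = 36.4 kN/m; ΣN' = 167.6 kN/m; ΣW sinα = 96.2 kN/m
Resisting = 36.4 + 167.6·tan27.0° = 36.4 + 85.4 = 121.8 kN/m
FS = 121.8 / 96.2 = 1.266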